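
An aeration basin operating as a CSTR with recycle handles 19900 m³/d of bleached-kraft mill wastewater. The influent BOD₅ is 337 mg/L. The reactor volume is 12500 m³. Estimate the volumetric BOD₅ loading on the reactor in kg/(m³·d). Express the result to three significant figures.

L_v ≈ 0.537 kg BOD₅/(m³·d)

Volumetric loading L_v = Q·S₀ / V = 19900 × 337 g/m³ / 12500 m³ = 536.5 g/(m³·d) = 0.5365 kg BOD₅/(m³·d).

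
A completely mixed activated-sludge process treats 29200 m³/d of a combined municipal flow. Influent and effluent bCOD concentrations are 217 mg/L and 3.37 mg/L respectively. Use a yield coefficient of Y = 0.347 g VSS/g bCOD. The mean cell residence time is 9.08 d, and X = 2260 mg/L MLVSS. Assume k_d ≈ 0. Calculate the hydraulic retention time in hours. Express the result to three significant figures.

V·X = Y·Q·ΔS·θ_c gives V = 0.347 × 29200 × (217 − 3.37) × 9.08 / 2260 = 8697 m³.
HRT = V/Q = 8697 m³ / 29200 m³·d⁻¹ = 0.2978 d × 24 = 7.148 h.

τ ≈ 7.15 h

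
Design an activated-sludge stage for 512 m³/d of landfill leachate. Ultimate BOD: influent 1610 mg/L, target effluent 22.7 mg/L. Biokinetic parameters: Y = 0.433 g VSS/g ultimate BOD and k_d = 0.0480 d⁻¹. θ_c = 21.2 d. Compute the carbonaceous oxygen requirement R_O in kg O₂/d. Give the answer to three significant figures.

Correct the yield for decay: Y_obs = Y/(1 + k_d θ_c) = 0.433 / (1 + 0.0480 × 21.2) = 0.433 / 2.018 = 0.2146.
Mass of ultimate BOD removed per day: Q(S₀ − S) = 512 × 1587 g/m³ = 812.7 kg/d.
Biomass synthesised: P_X = Y_obs × 812.7 = 174.4 kg VSS/d.
Carbonaceous O₂ demand = substrate oxidised − cell-mass equivalent = 812.7 − 1.42 × 174.4 = 565.0 kg O₂/d.

R_O ≈ 565 kg O₂/d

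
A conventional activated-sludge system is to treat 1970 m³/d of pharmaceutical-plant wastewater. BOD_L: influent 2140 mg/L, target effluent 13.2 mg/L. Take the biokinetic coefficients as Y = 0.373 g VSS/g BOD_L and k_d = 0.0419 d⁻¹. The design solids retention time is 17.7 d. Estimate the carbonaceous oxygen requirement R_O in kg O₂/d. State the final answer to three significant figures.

Correct the yield for decay: Y_obs = Y/(1 + k_d θ_c) = 0.373 / (1 + 0.0419 × 17.7) = 0.373 / 1.742 = 0.2142.
Q·(S₀ − S) = 1970 × (2140 − 13.2) × 10⁻³ = 4190 kg/d removed.
Biomass synthesised: P_X = Y_obs × 4190 = 897.3 kg VSS/d.
R_O = Q·(S₀ − S) − 1.42·P_X = 4190 − 1.42 × 897.3 = 2916 kg O₂/d.

R_O ≈ 2920 kg O₂/d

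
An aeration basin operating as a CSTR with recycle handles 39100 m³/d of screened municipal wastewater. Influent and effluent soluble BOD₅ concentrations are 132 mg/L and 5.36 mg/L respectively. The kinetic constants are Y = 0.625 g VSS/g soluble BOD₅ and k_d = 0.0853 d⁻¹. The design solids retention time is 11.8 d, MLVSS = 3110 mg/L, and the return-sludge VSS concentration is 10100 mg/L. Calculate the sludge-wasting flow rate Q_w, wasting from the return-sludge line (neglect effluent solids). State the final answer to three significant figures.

From the SRT design equation V = Y Q (S₀−S) θ_c / [X (1 + k_d θ_c)] = 0.625 × 39100 × (132 − 5.36) × 11.8 / [3110 × (1 + 0.0853 × 11.8)] = 3.65×10^7 / 6240 = 5852 m³.
Wasting from the return line (neglecting effluent solids): Q_w = V·X / (θ_c·X_r) = 5852 × 3110 / (11.8 × 10100) = 152.7 m³/d.

Q_w ≈ 153 m³/d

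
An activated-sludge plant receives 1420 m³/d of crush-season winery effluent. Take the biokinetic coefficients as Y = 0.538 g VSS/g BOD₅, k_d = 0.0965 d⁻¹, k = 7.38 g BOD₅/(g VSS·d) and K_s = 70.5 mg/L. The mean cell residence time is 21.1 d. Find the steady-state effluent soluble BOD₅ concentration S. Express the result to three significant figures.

Effluent substrate depends only on kinetics and SRT: S = K_s(1 + k_d θ_c) / [θ_c(Yk − k_d) − 1] = 70.5 × (1 + 0.0965 × 21.1) / [21.1 × (0.538 × 7.38 − 0.0965) − 1] = 214.0 / 80.74 = 2.651 mg/L.

S ≈ 2.65 mg/L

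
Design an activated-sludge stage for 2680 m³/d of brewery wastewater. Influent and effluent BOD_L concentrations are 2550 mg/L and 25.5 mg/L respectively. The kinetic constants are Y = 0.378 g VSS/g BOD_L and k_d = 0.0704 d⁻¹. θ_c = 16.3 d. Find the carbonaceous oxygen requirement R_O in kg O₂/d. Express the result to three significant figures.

R_O ≈ 5070 kg O₂/d

Correct the yield for decay: Y_obs = Y/(1 + k_d θ_c) = 0.378 / (1 + 0.0704 × 16.3) = 0.378 / 2.148 = 0.1760.
ΔS = 2550 − 25.5 = 2524 mg/L, so the substrate removal rate is 2680 × 2524/1000 = 6766 kg BOD_L/d.
P_X = Y_obs·Q·(S₀ − S) = 0.1760 × 6766 = 1191 kg VSS/d.
R_O = Q·ΔS − 1.42 P_X = 6766 − 1691 = 5075 kg O₂/d.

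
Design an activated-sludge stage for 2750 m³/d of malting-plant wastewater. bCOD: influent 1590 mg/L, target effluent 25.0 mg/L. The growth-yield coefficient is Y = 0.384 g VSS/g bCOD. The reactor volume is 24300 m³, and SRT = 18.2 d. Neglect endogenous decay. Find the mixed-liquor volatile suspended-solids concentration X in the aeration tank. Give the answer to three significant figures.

X = Y·Q·ΔS·θ_c / V = 0.384 × 2750 × (1590 − 25.0) × 18.2 / 24300 = 1238 mg/L.

X ≈ 1240 mg/L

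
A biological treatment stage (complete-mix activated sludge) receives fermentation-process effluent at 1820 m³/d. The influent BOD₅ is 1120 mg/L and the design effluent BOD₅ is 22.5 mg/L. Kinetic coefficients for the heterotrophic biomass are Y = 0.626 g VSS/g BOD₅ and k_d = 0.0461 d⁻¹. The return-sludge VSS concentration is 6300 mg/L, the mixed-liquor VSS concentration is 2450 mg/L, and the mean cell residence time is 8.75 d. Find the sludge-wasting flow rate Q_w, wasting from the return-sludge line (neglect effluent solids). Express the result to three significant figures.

Q_w ≈ 141 m³/d

Steady-state biomass mass balance: V·X·(1 + k_d·θ_c) = Y·Q·(S₀ − S)·θ_c, so V = 0.626 × 1820 × (1120 − 22.5) × 8.75 / [2450 × (1 + 0.0461 × 8.75)] = 1.09×10^7 / 3438 = 3182 m³.
Wasting from the return line (neglecting effluent solids): Q_w = V·X / (θ_c·X_r) = 3182 × 2450 / (8.75 × 6300) = 141.4 m³/d.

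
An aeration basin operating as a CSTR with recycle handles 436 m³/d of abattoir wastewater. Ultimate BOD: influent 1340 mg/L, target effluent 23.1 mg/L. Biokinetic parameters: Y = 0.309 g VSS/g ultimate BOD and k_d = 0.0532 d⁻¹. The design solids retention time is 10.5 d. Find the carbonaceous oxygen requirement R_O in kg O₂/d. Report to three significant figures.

The observed yield is Y_obs = Y/(1 + k_d·θ_c) = 0.309 / (1 + 0.0532 × 10.5) = 0.309 / 1.559 = 0.1983 g VSS per g ultimate BOD removed.
Mass of ultimate BOD removed per day: Q(S₀ − S) = 436 × 1317 g/m³ = 574.2 kg/d.
P_X = Y_obs·Q·(S₀ − S) = 0.1983 × 574.2 = 113.8 kg VSS/d.
Carbonaceous O₂ demand = substrate oxidised − cell-mass equivalent = 574.2 − 1.42 × 113.8 = 412.5 kg O₂/d.

R_O ≈ 413 kg O₂/d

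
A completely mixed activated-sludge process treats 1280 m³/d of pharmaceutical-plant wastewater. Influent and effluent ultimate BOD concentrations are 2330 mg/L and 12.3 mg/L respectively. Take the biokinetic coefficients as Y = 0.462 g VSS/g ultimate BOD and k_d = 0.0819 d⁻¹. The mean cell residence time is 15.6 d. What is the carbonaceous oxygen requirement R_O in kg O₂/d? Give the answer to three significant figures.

R_O ≈ 2110 kg O₂/d

The observed yield is Y_obs = Y/(1 + k_d·θ_c) = 0.462 / (1 + 0.0819 × 15.6) = 0.462 / 2.278 = 0.2028 g VSS per g ultimate BOD removed.
Q·(S₀ − S) = 1280 × (2330 − 12.3) × 10⁻³ = 2967 kg/d removed.
Net sludge production P_X = 0.2028 × 2967 = 601.8 kg VSS/d.
R_O = Q·(S₀ − S) − 1.42·P_X = 2967 − 1.42 × 601.8 = 2112 kg O₂/d.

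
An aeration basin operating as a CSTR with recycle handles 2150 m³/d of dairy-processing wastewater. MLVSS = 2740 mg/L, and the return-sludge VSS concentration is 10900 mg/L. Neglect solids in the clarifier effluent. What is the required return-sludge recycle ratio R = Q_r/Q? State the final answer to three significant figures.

R ≈ 0.336

R = Q_r/Q = X/(X_r − X) = 2740 / (10900 − 2740) = 0.3358.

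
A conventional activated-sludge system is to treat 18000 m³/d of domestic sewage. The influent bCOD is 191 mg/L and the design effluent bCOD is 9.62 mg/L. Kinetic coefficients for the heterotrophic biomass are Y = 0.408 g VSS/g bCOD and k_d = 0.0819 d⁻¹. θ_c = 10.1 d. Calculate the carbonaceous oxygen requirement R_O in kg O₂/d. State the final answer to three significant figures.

Observed yield with endogenous decay: Y_obs = Y / (1 + k_d·θ_c) = 0.408 / (1 + 0.0819 × 10.1) = 0.408 / 1.827 = 0.2233 g VSS/g bCOD.
ΔS = 191 − 9.62 = 181.4 mg/L, so the substrate removal rate is 18000 × 181.4/1000 = 3265 kg bCOD/d.
Biomass synthesised: P_X = Y_obs × 3265 = 729.0 kg VSS/d.
R_O = Q·(S₀ − S) − 1.42·P_X = 3265 − 1.42 × 729.0 = 2230 kg O₂/d.

R_O ≈ 2230 kg O₂/d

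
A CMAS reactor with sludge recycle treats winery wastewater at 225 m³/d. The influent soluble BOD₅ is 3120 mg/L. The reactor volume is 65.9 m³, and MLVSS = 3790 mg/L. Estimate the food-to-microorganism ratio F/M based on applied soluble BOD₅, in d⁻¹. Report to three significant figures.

F/M ≈ 2.81 d⁻¹

F/M = Q·S₀ / (V·X) = 225 × 3120 / (65.90 × 3790) = 2.811 g soluble BOD₅·(g VSS·d)⁻¹.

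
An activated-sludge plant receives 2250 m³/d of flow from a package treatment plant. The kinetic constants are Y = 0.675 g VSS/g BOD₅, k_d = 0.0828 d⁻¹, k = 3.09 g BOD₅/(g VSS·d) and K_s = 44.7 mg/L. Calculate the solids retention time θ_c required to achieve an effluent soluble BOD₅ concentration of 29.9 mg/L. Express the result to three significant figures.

Specific growth rate at S = 29.9 mg/L: μ = YkS/(K_s+S) = 0.675·3.09·29.9/(44.7+29.9) = 0.8360 d⁻¹.
1/θ_c = 0.8360 − 0.0828 = 0.7532 d⁻¹, so θ_c = 1.328 d.

θ_c ≈ 1.33 d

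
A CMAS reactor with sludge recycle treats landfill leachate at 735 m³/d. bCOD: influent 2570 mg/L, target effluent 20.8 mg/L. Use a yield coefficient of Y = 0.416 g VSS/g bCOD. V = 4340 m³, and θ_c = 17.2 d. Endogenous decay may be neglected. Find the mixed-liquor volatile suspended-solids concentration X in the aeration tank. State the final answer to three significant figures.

X = Y·Q·ΔS·θ_c / V = 0.416 × 735 × (2570 − 20.8) × 17.2 / 4340 = 3089 mg/L.

X ≈ 3090 mg/L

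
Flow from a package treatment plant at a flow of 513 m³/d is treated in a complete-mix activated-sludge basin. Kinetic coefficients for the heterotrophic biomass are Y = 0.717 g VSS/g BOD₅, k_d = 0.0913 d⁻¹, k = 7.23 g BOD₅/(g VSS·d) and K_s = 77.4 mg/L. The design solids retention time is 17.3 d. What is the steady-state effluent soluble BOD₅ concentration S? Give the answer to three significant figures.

S ≈ 2.29 mg/L

From the Monod/SRT balance for a CMAS, S = K_s·(1+k_d θ_c)/[θ_c·(Y k − k_d) − 1] = 77.4 × (1 + 0.0913 × 17.3) / [17.3 × (0.717 × 7.23 − 0.0913) − 1] = 199.7 / 87.10 = 2.292 mg/L.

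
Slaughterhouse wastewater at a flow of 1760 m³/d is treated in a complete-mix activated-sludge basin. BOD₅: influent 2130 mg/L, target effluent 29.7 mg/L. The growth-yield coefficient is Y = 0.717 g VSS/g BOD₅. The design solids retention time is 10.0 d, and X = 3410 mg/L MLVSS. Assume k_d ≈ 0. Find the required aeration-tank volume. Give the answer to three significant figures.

V ≈ 7770 m³

With k_d = 0 the design equation reduces to V = Y Q (S₀−S) θ_c / X = 0.717 × 1760 × (2130 − 29.7) × 10.0 / 3410 = 7772 m³.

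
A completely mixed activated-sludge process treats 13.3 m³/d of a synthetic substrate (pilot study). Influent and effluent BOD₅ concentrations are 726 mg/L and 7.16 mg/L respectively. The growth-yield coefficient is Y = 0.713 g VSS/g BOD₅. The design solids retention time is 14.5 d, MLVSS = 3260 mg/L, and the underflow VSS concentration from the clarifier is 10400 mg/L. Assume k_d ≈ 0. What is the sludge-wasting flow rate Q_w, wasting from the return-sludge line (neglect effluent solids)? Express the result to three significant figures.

Biomass mass balance (decay neglected): V·X = Y·Q·(S₀ − S)·θ_c, so V = 0.713 × 13.3 × (726 − 7.16) × 14.5 / 3260 = 30.32 m³.
Q_w = (V·X)/(θ_c X_r) = 30.32 × 3260 / (14.5 × 10400) = 0.6555 m³/d.

Q_w ≈ 0.655 m³/d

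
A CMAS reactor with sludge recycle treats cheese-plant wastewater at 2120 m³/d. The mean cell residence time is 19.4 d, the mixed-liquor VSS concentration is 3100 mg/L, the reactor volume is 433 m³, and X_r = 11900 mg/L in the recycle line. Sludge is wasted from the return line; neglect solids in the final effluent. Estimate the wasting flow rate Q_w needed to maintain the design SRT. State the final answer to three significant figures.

Q_w ≈ 5.81 m³/d

θ_c = V·X/(Q_w·X_r) when wasting from the recycle, so Q_w = V·X/(θ_c·X_r) = 433.0 × 3100 / (19.4 × 11900) = 5.814 m³/d.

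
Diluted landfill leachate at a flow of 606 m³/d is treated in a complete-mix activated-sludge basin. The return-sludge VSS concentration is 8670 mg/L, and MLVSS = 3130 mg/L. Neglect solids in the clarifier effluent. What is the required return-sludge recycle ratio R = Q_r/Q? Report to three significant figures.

R ≈ 0.565

R = Q_r/Q = X/(X_r − X) = 3130 / (8670 − 3130) = 0.5650.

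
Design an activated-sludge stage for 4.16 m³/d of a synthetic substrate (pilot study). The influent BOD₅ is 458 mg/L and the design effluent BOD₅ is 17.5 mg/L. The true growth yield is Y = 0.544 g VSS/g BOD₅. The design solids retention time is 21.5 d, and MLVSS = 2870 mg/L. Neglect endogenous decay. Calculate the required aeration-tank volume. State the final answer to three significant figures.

V ≈ 7.47 m³

V·X = Y·Q·ΔS·θ_c gives V = 0.544 × 4.16 × (458 − 17.5) × 21.5 / 2870 = 7.468 m³.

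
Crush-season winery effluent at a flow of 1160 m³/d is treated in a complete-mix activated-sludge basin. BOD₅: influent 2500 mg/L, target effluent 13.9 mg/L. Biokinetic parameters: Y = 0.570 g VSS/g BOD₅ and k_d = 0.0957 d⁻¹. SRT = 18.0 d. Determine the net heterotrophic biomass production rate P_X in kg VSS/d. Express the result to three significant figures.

P_X ≈ 604 kg VSS/d

Y_obs = Y / (1 + k_d θ_c) = 0.570 / (1 + 0.0957 × 18.0) = 0.570 / 2.723 = 0.2094.
Q·(S₀ − S) = 1160 × (2500 − 13.9) × 10⁻³ = 2884 kg/d removed.
P_X = Y_obs · Q(S₀ − S) = 0.2094 × 2884 = 603.8 kg VSS/d.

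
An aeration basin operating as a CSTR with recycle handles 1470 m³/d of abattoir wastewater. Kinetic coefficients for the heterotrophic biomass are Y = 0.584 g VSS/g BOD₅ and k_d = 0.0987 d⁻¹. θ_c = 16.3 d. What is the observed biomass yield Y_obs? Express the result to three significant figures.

The observed yield is Y_obs = Y/(1 + k_d·θ_c) = 0.584 / (1 + 0.0987 × 16.3) = 0.584 / 2.609 = 0.2239 g VSS per g BOD₅ removed.

Y_obs ≈ 0.224 g VSS/g BOD₅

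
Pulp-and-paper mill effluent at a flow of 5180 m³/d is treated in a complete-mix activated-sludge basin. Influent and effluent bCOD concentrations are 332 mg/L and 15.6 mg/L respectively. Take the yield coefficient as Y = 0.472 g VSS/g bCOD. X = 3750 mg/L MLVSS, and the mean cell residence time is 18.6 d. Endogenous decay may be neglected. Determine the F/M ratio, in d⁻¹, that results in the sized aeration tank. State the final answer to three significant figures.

With k_d = 0 the design equation reduces to V = Y Q (S₀−S) θ_c / X = 0.472 × 5180 × (332 − 15.6) × 18.6 / 3750 = 3837 m³.
F/M = Q·S₀ / (V·X) = 5180 × 332 / (3837 × 3750) = 0.1195 g bCOD·(g VSS·d)⁻¹.

F/M ≈ 0.120 d⁻¹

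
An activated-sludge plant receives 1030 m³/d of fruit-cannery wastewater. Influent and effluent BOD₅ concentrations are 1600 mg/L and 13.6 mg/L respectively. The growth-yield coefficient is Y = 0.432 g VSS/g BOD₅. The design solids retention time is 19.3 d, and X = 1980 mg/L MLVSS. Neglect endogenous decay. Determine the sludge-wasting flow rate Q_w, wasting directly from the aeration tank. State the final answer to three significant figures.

Biomass mass balance (decay neglected): V·X = Y·Q·(S₀ − S)·θ_c, so V = 0.432 × 1030 × (1600 − 13.6) × 19.3 / 1980 = 6881 m³.
With mixed-liquor wasting, θ_c = V/Q_w, so Q_w = V/θ_c = 6881/19.3 = 356.5 m³/d.

Q_w ≈ 357 m³/d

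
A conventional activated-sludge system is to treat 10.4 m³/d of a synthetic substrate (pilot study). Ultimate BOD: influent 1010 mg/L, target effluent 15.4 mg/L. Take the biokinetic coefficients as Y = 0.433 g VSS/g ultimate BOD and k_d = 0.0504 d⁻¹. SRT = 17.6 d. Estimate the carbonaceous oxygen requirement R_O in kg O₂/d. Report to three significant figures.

R_O ≈ 6.97 kg O₂/d

Correct the yield for decay: Y_obs = Y/(1 + k_d θ_c) = 0.433 / (1 + 0.0504 × 17.6) = 0.433 / 1.887 = 0.2295.
Mass of ultimate BOD removed per day: Q(S₀ − S) = 10.4 × 994.6 g/m³ = 10.34 kg/d.
Biomass synthesised: P_X = Y_obs × 10.34 = 2.373 kg VSS/d.
Carbonaceous O₂ demand = substrate oxidised − cell-mass equivalent = 10.34 − 1.42 × 2.373 = 6.973 kg O₂/d.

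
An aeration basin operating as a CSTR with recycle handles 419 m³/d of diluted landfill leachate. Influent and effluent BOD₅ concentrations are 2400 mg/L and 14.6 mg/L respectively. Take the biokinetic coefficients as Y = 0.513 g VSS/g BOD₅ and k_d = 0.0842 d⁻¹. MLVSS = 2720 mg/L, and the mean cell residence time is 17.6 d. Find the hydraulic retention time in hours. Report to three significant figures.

Rearranging the biomass balance for a CMAS with decay, V = Y·Q·ΔS·θ_c / [X·(1+k_d θ_c)] = 0.513 × 419 × (2400 − 14.6) × 17.6 / [2720 × (1 + 0.0842 × 17.6)] = 9.02×10^6 / 6751 = 1337 m³.
HRT = V/Q = 1337 m³ / 419 m³·d⁻¹ = 3.190 d × 24 = 76.57 h.

τ ≈ 76.6 h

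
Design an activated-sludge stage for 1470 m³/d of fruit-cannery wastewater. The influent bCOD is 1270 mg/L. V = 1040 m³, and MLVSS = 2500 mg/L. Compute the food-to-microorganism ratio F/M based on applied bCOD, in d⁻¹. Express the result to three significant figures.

F/M ≈ 0.718 d⁻¹

F/M = Q·S₀ / (V·X) = 1470 × 1270 / (1040 × 2500) = 0.7180 g bCOD·(g VSS·d)⁻¹.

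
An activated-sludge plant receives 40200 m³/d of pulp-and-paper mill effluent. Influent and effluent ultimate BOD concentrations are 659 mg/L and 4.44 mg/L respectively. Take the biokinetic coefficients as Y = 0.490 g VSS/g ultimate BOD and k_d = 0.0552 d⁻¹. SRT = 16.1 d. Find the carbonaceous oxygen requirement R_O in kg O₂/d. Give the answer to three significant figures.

The observed yield is Y_obs = Y/(1 + k_d·θ_c) = 0.490 / (1 + 0.0552 × 16.1) = 0.490 / 1.889 = 0.2594 g VSS per g ultimate BOD removed.
ΔS = 659 − 4.44 = 654.6 mg/L, so the substrate removal rate is 40200 × 654.6/1000 = 26313 kg ultimate BOD/d.
Biomass synthesised: P_X = Y_obs × 26313 = 6827 kg VSS/d.
R_O = Q·ΔS − 1.42 P_X = 26313 − 9694 = 16620 kg O₂/d.

R_O ≈ 16600 kg O₂/d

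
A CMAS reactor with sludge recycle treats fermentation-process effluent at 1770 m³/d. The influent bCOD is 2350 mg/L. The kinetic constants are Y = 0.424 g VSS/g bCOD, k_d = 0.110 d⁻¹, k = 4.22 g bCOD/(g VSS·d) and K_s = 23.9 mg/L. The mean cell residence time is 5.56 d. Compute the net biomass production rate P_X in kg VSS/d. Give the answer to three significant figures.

From the Monod/SRT balance for a CMAS, S = K_s·(1+k_d θ_c)/[θ_c·(Y k − k_d) − 1] = 23.9 × (1 + 0.110 × 5.56) / [5.56 × (0.424 × 4.22 − 0.110) − 1] = 38.52 / 8.337 = 4.620 mg/L.
The observed yield is Y_obs = Y/(1 + k_d·θ_c) = 0.424 / (1 + 0.110 × 5.56) = 0.424 / 1.612 = 0.2631 g VSS per g bCOD removed.
ΔS = 2350 − 4.62 = 2345 mg/L, so the substrate removal rate is 1770 × 2345/1000 = 4151 kg bCOD/d.
So the net sludge growth is P_X = 0.2631 × 4151 = 1092 kg VSS/d.

P_X ≈ 1090 kg VSS/d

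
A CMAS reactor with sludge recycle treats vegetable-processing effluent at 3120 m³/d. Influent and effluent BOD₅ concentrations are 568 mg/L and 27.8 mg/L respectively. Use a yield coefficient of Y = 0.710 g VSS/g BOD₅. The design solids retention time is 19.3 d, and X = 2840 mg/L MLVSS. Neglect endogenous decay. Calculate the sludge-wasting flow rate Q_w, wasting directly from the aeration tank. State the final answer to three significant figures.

Q_w ≈ 421 m³/d

With k_d = 0 the design equation reduces to V = Y Q (S₀−S) θ_c / X = 0.710 × 3120 × (568 − 27.8) × 19.3 / 2840 = 8132 m³.
Wasting from the aeration tank: Q_w = V / θ_c = 8132 / 19.3 = 421.4 m³/d.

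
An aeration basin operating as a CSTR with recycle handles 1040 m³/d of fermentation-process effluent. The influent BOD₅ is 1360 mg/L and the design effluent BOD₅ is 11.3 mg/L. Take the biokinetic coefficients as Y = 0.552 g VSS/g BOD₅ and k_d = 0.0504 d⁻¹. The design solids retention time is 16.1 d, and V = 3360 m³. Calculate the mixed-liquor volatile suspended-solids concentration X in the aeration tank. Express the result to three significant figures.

Solving the biomass balance for X: X = Y Q (S₀−S) θ_c / [V (1+k_d θ_c)] = 0.552 × 1040 × (1360 − 11.3) × 16.1 / [3360 × (1 + 0.0504 × 16.1)] = 2048 mg/L.

X ≈ 2050 mg/L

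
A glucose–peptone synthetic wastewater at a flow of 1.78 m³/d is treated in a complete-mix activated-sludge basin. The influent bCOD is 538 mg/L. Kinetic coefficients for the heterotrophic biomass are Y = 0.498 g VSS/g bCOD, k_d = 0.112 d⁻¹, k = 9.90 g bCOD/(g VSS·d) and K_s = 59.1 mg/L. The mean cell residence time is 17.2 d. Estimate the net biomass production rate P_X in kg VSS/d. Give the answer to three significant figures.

P_X ≈ 0.162 kg VSS/d

For a completely mixed reactor with recycle the Lawrence–McCarty relation gives S = K_s·(1 + k_d·θ_c) / [θ_c·(Y·k − k_d) − 1] = 59.1 × (1 + 0.112 × 17.2) / [17.2 × (0.498 × 9.90 − 0.112) − 1] = 173.0 / 81.87 = 2.112 mg/L.
Correct the yield for decay: Y_obs = Y/(1 + k_d θ_c) = 0.498 / (1 + 0.112 × 17.2) = 0.498 / 2.926 = 0.1702.
Q·(S₀ − S) = 1.78 × (538 − 2.11) × 10⁻³ = 0.9539 kg/d removed.
So the net sludge growth is P_X = 0.1702 × 0.9539 = 0.1623 kg VSS/d.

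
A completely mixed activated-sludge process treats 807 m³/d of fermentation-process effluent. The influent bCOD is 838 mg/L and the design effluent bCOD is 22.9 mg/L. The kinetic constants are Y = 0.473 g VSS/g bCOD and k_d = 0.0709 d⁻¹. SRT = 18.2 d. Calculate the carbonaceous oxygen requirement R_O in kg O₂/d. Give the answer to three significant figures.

Y_obs = Y / (1 + k_d θ_c) = 0.473 / (1 + 0.0709 × 18.2) = 0.473 / 2.290 = 0.2065.
Mass of bCOD removed per day: Q(S₀ − S) = 807 × 815.1 g/m³ = 657.8 kg/d.
Net sludge production P_X = 0.2065 × 657.8 = 135.8 kg VSS/d.
R_O = Q·ΔS − 1.42 P_X = 657.8 − 192.9 = 464.9 kg O₂/d.

R_O ≈ 465 kg O₂/d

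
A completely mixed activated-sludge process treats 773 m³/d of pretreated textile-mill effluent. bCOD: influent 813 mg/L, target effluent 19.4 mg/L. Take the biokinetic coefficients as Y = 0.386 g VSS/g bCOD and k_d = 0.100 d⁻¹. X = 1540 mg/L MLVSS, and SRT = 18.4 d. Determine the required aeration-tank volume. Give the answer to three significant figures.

V ≈ 996 m³

From the SRT design equation V = Y Q (S₀−S) θ_c / [X (1 + k_d θ_c)] = 0.386 × 773 × (813 − 19.4) × 18.4 / [1540 × (1 + 0.100 × 18.4)] = 4.36×10^6 / 4374 = 996.2 m³.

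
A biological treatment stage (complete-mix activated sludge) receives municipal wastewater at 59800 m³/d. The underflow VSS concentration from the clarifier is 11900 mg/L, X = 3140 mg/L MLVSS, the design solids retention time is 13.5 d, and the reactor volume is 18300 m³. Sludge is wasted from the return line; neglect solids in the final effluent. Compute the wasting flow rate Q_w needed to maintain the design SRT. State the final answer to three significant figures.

Q_w = (V·X)/(θ_c X_r) = 18300 × 3140 / (13.5 × 11900) = 357.7 m³/d.

Q_w ≈ 358 m³/d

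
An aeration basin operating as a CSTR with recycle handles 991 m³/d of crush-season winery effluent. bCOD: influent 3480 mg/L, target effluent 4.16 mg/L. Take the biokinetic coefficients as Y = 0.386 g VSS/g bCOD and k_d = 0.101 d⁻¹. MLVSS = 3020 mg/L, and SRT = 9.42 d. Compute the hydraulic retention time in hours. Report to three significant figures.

Steady-state biomass mass balance: V·X·(1 + k_d·θ_c) = Y·Q·(S₀ − S)·θ_c, so V = 0.386 × 991 × (3480 − 4.16) × 9.42 / [3020 × (1 + 0.101 × 9.42)] = 1.25×10^7 / 5893 = 2125 m³.
Hydraulic retention time τ = V/Q = 2125 / 991 = 2.145 d = 51.47 h.

τ ≈ 51.5 h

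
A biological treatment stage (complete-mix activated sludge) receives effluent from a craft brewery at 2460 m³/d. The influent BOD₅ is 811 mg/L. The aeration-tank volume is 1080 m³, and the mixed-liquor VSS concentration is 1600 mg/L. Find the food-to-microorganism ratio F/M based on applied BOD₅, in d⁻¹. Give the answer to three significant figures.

F/M = applied load / biomass = Q·S₀/(V·X) = 2460 × 811 / (1080 × 1600) = 1.155 d⁻¹.

F/M ≈ 1.15 d⁻¹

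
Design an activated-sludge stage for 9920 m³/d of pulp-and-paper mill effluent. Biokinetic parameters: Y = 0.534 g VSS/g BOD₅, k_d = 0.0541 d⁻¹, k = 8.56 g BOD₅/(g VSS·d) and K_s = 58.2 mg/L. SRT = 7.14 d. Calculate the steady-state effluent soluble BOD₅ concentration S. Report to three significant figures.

From the Monod/SRT balance for a CMAS, S = K_s·(1+k_d θ_c)/[θ_c·(Y k − k_d) − 1] = 58.2 × (1 + 0.0541 × 7.14) / [7.14 × (0.534 × 8.56 − 0.0541) − 1] = 80.68 / 31.25 = 2.582 mg/L.

S ≈ 2.58 mg/L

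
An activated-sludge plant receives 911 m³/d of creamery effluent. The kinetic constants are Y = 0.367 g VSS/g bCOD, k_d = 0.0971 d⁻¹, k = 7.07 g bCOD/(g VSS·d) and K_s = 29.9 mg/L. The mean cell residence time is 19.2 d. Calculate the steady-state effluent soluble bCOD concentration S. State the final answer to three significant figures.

S ≈ 1.82 mg/L

Effluent substrate depends only on kinetics and SRT: S = K_s(1 + k_d θ_c) / [θ_c(Yk − k_d) − 1] = 29.9 × (1 + 0.0971 × 19.2) / [19.2 × (0.367 × 7.07 − 0.0971) − 1] = 85.64 / 46.95 = 1.824 mg/L.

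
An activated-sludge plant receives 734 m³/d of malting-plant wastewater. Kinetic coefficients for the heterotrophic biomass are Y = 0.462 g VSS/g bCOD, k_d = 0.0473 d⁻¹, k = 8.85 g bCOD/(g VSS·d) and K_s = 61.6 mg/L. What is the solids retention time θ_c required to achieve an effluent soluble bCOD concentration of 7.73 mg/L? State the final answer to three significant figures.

At the target effluent, Y k S/(K_s+S) = 0.462×8.85×7.73/69.33 = 0.4559 d⁻¹.
1/θ_c = 0.4559 − 0.0473 = 0.4086 d⁻¹, so θ_c = 2.448 d.

θ_c ≈ 2.45 d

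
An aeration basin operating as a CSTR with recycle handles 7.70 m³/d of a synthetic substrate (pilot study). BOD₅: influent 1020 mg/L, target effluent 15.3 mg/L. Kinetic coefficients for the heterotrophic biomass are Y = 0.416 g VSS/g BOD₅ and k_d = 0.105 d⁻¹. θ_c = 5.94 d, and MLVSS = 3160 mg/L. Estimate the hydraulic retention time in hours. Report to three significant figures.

τ ≈ 11.6 h

Steady-state biomass mass balance: V·X·(1 + k_d·θ_c) = Y·Q·(S₀ − S)·θ_c, so V = 0.416 × 7.70 × (1020 − 15.3) × 5.94 / [3160 × (1 + 0.105 × 5.94)] = 1.91×10^4 / 5131 = 3.726 m³.
Hydraulic retention time τ = V/Q = 3.726 / 7.70 = 0.4839 d = 11.61 h.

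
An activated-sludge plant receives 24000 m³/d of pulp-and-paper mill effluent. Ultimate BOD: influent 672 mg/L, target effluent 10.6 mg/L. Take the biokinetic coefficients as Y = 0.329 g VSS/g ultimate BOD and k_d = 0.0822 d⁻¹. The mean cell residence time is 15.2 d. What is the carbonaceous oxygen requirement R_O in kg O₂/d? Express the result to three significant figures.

R_O ≈ 12600 kg O₂/d

The observed yield is Y_obs = Y/(1 + k_d·θ_c) = 0.329 / (1 + 0.0822 × 15.2) = 0.329 / 2.249 = 0.1463 g VSS per g ultimate BOD removed.
ΔS = 672 − 10.6 = 661.4 mg/L, so the substrate removal rate is 24000 × 661.4/1000 = 15874 kg ultimate BOD/d.
P_X = Y_obs·Q·(S₀ − S) = 0.1463 × 15874 = 2322 kg VSS/d.
Carbonaceous O₂ demand = substrate oxidised − cell-mass equivalent = 15874 − 1.42 × 2322 = 12577 kg O₂/d.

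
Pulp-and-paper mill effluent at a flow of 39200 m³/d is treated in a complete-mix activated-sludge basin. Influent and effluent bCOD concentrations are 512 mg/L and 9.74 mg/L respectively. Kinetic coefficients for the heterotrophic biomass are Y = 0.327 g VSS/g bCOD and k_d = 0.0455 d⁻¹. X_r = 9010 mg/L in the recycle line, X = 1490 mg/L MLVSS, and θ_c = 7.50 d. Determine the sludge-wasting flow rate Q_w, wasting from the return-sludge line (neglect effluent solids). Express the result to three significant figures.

Steady-state biomass mass balance: V·X·(1 + k_d·θ_c) = Y·Q·(S₀ − S)·θ_c, so V = 0.327 × 39200 × (512 − 9.74) × 7.50 / [1490 × (1 + 0.0455 × 7.50)] = 4.83×10^7 / 1998 = 24162 m³.
Wasting from the return line (neglecting effluent solids): Q_w = V·X / (θ_c·X_r) = 24162 × 1490 / (7.50 × 9010) = 532.8 m³/d.

Q_w ≈ 533 m³/d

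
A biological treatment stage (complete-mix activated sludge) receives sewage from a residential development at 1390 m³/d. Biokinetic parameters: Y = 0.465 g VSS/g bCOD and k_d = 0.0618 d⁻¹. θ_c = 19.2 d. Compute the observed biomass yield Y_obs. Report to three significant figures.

Y_obs ≈ 0.213 g VSS/g bCOD

Observed yield with endogenous decay: Y_obs = Y / (1 + k_d·θ_c) = 0.465 / (1 + 0.0618 × 19.2) = 0.465 / 2.187 = 0.2127 g VSS/g bCOD.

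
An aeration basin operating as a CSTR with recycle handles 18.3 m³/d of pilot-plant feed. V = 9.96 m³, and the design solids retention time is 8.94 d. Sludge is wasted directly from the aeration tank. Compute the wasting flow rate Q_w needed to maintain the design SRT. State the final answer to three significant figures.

Q_w ≈ 1.11 m³/d

Wasting from the aeration tank: Q_w = V / θ_c = 9.960 / 8.94 = 1.114 m³/d.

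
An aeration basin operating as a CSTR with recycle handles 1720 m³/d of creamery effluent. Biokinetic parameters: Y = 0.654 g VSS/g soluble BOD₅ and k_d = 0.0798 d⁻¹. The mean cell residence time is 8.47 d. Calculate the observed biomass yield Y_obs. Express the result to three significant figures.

Correct the yield for decay: Y_obs = Y/(1 + k_d θ_c) = 0.654 / (1 + 0.0798 × 8.47) = 0.654 / 1.676 = 0.3902.

Y_obs ≈ 0.390 g VSS/g soluble BOD₅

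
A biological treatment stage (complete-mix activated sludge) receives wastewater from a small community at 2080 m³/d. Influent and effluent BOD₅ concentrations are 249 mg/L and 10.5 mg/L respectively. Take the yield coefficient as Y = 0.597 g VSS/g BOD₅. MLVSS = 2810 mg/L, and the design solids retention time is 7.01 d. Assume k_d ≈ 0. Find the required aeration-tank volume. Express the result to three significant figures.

Biomass mass balance (decay neglected): V·X = Y·Q·(S₀ − S)·θ_c, so V = 0.597 × 2080 × (249 − 10.5) × 7.01 / 2810 = 738.8 m³.

V ≈ 739 m³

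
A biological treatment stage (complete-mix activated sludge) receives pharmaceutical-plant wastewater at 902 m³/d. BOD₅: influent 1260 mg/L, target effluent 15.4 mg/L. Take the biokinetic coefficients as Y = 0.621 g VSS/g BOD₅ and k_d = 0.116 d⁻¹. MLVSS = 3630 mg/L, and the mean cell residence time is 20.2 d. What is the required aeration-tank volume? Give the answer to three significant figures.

V ≈ 1160 m³

From the SRT design equation V = Y Q (S₀−S) θ_c / [X (1 + k_d θ_c)] = 0.621 × 902 × (1260 − 15.4) × 20.2 / [3630 × (1 + 0.116 × 20.2)] = 1.41×10^7 / 12136 = 1160 m³.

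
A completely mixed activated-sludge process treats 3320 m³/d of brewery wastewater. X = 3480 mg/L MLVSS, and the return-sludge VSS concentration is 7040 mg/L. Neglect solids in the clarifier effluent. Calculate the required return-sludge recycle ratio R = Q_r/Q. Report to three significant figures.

R = Q_r/Q = X/(X_r − X) = 3480 / (7040 − 3480) = 0.9775.

R ≈ 0.978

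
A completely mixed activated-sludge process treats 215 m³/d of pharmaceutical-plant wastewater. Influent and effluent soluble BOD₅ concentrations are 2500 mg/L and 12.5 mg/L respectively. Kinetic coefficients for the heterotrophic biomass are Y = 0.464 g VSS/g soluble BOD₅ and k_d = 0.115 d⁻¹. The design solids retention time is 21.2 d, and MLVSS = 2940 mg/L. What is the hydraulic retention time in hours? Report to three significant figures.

From the SRT design equation V = Y Q (S₀−S) θ_c / [X (1 + k_d θ_c)] = 0.464 × 215 × (2500 − 12.5) × 21.2 / [2940 × (1 + 0.115 × 21.2)] = 5.26×10^6 / 10108 = 520.5 m³.
HRT = V/Q = 520.5 m³ / 215 m³·d⁻¹ = 2.421 d × 24 = 58.10 h.

τ ≈ 58.1 h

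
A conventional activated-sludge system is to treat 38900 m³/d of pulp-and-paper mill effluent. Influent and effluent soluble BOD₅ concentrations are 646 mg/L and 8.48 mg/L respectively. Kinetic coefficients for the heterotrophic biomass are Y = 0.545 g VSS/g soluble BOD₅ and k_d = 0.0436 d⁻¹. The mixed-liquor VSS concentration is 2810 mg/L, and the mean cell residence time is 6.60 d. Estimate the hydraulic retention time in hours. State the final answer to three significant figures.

τ ≈ 15.2 h

Rearranging the biomass balance for a CMAS with decay, V = Y·Q·ΔS·θ_c / [X·(1+k_d θ_c)] = 0.545 × 38900 × (646 − 8.48) × 6.60 / [2810 × (1 + 0.0436 × 6.60)] = 8.92×10^7 / 3619 = 24651 m³.
HRT = V/Q = 24651 m³ / 38900 m³·d⁻¹ = 0.6337 d × 24 = 15.21 h.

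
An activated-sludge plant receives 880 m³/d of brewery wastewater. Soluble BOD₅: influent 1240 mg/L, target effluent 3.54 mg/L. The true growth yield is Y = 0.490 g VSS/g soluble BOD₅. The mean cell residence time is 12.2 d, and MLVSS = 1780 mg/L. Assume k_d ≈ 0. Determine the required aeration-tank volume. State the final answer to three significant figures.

Biomass mass balance (decay neglected): V·X = Y·Q·(S₀ − S)·θ_c, so V = 0.490 × 880 × (1240 − 3.54) × 12.2 / 1780 = 3654 m³.

V ≈ 3650 m³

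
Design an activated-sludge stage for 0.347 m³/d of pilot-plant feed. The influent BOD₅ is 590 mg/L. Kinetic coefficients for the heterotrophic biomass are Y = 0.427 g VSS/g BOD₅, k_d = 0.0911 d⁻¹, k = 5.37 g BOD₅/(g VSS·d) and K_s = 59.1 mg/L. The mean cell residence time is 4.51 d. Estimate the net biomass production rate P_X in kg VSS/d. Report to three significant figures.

P_X ≈ 0.0610 kg VSS/d

Effluent substrate depends only on kinetics and SRT: S = K_s(1 + k_d θ_c) / [θ_c(Yk − k_d) − 1] = 59.1 × (1 + 0.0911 × 4.51) / [4.51 × (0.427 × 5.37 − 0.0911) − 1] = 83.38 / 8.931 = 9.337 mg/L.
Correct the yield for decay: Y_obs = Y/(1 + k_d θ_c) = 0.427 / (1 + 0.0911 × 4.51) = 0.427 / 1.411 = 0.3027.
Q·(S₀ − S) = 0.347 × (590 − 9.34) × 10⁻³ = 0.2015 kg/d removed.
Net biomass production P_X = Y_obs × Q·(S₀ − S) = 0.3027 × 0.2015 = 0.06098 kg VSS/d.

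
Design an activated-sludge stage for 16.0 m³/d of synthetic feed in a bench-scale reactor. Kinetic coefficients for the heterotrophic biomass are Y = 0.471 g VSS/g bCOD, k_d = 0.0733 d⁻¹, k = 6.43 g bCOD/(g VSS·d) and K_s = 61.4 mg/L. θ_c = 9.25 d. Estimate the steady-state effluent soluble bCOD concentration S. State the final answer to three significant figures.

Effluent substrate depends only on kinetics and SRT: S = K_s(1 + k_d θ_c) / [θ_c(Yk − k_d) − 1] = 61.4 × (1 + 0.0733 × 9.25) / [9.25 × (0.471 × 6.43 − 0.0733) − 1] = 103.0 / 26.34 = 3.912 mg/L.

S ≈ 3.91 mg/L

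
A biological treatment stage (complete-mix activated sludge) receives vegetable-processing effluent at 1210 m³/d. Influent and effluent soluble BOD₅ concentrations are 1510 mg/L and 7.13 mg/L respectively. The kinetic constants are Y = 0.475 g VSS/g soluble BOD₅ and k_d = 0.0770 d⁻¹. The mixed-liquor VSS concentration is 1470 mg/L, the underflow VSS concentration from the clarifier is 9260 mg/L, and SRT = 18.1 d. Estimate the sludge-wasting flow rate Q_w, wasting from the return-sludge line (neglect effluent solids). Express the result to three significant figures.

Steady-state biomass mass balance: V·X·(1 + k_d·θ_c) = Y·Q·(S₀ − S)·θ_c, so V = 0.475 × 1210 × (1510 − 7.13) × 18.1 / [1470 × (1 + 0.0770 × 18.1)] = 1.56×10^7 / 3519 = 4443 m³.
Q_w = (V·X)/(θ_c X_r) = 4443 × 1470 / (18.1 × 9260) = 38.97 m³/d.

Q_w ≈ 39.0 m³/d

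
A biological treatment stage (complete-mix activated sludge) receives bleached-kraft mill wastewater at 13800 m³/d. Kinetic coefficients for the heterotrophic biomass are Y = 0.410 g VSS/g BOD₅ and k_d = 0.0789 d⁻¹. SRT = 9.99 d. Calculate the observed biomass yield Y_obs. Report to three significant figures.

Y_obs ≈ 0.229 g VSS/g BOD₅

Correct the yield for decay: Y_obs = Y/(1 + k_d θ_c) = 0.410 / (1 + 0.0789 × 9.99) = 0.410 / 1.788 = 0.2293.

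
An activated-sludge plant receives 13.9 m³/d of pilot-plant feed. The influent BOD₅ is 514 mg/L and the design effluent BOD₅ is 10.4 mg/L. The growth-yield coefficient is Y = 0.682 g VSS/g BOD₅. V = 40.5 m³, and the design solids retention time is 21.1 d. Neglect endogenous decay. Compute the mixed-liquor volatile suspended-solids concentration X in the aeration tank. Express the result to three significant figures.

X ≈ 2490 mg/L

Without decay, X = Y Q (S₀−S) θ_c / V = 0.682 × 13.9 × (514 − 10.4) × 21.1 / 40.5 = 2487 mg/L.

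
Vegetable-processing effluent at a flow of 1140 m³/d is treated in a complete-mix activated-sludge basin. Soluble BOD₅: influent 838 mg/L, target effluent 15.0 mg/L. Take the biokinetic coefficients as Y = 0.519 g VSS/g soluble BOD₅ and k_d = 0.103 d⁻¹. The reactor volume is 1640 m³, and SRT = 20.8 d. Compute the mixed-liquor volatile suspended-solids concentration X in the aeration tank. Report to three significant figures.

X ≈ 1970 mg/L

From V·X·(1 + k_d·θ_c) = Y·Q·(S₀ − S)·θ_c: X = 0.519 × 1140 × (838 − 15.0) × 20.8 / [1640 × (1 + 0.103 × 20.8)] = 1965 mg/L.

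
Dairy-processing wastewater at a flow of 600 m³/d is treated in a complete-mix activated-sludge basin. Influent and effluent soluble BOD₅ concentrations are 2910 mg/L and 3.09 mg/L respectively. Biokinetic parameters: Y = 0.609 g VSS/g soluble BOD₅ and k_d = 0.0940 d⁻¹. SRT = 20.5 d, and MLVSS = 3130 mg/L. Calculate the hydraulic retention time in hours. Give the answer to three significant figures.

τ ≈ 95.1 h

Rearranging the biomass balance for a CMAS with decay, V = Y·Q·ΔS·θ_c / [X·(1+k_d θ_c)] = 0.609 × 600 × (2910 − 3.09) × 20.5 / [3130 × (1 + 0.0940 × 20.5)] = 2.18×10^7 / 9162 = 2377 m³.
Hydraulic retention time τ = V/Q = 2377 / 600 = 3.961 d = 95.07 h.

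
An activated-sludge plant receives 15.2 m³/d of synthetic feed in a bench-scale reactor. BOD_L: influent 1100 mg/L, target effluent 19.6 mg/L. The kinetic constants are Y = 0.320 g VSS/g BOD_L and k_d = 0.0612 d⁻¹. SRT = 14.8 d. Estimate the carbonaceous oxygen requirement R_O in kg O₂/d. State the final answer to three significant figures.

Correct the yield for decay: Y_obs = Y/(1 + k_d θ_c) = 0.320 / (1 + 0.0612 × 14.8) = 0.320 / 1.906 = 0.1679.
Mass of BOD_L removed per day: Q(S₀ − S) = 15.2 × 1080 g/m³ = 16.42 kg/d.
Net sludge production P_X = 0.1679 × 16.42 = 2.757 kg VSS/d.
R_O = Q·ΔS − 1.42 P_X = 16.42 − 3.916 = 12.51 kg O₂/d.

R_O ≈ 12.5 kg O₂/d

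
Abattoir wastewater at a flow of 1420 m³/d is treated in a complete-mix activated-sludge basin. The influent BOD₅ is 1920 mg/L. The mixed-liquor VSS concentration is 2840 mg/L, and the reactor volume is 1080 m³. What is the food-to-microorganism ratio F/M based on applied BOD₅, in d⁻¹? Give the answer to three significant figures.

Food-to-microorganism ratio F/M = Q S₀ / (V X) = 1420 × 1920 / (1080 × 2840) = 0.8889 d⁻¹.

F/M ≈ 0.889 d⁻¹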